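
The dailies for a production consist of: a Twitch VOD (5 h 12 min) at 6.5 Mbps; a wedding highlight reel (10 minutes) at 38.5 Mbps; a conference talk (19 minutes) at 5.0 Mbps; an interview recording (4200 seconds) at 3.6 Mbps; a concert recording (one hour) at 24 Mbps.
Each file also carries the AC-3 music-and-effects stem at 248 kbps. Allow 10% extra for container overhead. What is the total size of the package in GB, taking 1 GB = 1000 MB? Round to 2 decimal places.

35.61 GB

Audio: 248 kbps = 0.248 Mbps.
Twitch VOD: 6.748 Mbps × 18720 s × 1.10 = 138954.8 Mb
wedding highlight reel: 38.748 Mbps × 600 s × 1.10 = 25573.7 Mb
conference talk: 5.248 Mbps × 1140 s × 1.10 = 6581.0 Mb
interview recording: 3.848 Mbps × 4200 s × 1.10 = 17777.8 Mb
concert recording: 24.248 Mbps × 3600 s × 1.10 = 96022.1 Mb
Total: 284909.3 Mb = 35613.7 MB.
= 35.61 GB.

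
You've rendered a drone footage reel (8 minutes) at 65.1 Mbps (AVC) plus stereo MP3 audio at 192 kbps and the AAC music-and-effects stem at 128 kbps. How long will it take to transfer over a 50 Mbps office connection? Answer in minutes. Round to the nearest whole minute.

8 min = 480 s
Audio total: 192 + 128 = 320 kbps = 0.320 Mbps.
Total bitrate: 65.420 Mbps.
File: 65.420 Mbps × 480 s = 31401.6 Mb.
At 50 Mbps: 31401.6 / 50 = 628.0 s ≈ 10.5 minutes.

10 minutes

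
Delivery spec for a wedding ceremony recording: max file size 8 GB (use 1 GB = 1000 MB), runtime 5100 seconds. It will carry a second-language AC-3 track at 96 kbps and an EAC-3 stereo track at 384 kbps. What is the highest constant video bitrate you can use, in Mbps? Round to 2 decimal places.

Budget: 8 GB = 64000.0 Mb.
Total bitrate budget: 64000.0 Mb / 5100 s = 12.549 Mbps.
Audio total: 96 + 384 = 480 kbps = 0.480 Mbps.
Video: 12.549 − 0.480 = 12.069 Mbps.

12.07 Mbps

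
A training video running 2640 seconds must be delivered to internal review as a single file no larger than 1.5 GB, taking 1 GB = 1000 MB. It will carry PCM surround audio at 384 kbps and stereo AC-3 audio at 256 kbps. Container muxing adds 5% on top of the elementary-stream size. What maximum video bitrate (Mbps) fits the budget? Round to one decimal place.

3.7 Mbps

Budget: 1.5 GB = 12000.0 Mb.
Stream payload after overhead: 12000.0 / 1.05 = 11428.6 Mb.
Total bitrate budget: 11428.6 Mb / 2640 s = 4.329 Mbps.
Audio total: 384 + 256 = 640 kbps = 0.640 Mbps.
Video: 4.329 − 0.640 = 3.689 Mbps.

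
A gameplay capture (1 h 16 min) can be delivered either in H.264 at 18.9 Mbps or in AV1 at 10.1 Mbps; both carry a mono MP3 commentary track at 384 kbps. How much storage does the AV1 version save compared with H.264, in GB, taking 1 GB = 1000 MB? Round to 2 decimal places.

1 h 16 min = 76 min = 4560 s
Audio: 384 kbps = 0.384 Mbps.
H.264: 19.284 Mbps × 4560 s = 87935.0 Mb = 10.992 GB.
AV1: 10.484 Mbps × 4560 s = 47807.0 Mb = 5.976 GB.
Saving: 10.992 − 5.976 = 5.016 GB.

5.02 GB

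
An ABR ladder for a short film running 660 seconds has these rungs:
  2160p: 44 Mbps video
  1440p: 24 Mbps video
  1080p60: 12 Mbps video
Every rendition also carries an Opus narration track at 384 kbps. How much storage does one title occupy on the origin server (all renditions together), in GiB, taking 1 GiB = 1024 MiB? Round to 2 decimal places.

Audio: 384 kbps = 0.384 Mbps.
Sum of rendition bitrates: (44+0.384) + (24+0.384) + (12+0.384) = 81.152 Mbps.
× 660 s = 53,560 Mb = 6,695 MB = 6.235 GiB.

6.24 GiB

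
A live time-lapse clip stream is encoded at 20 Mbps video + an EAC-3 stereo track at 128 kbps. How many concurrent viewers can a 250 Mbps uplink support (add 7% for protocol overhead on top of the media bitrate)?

11

Audio: 128 kbps = 0.128 Mbps.
Per-viewer media rate: 20.128 Mbps.
On the wire with 7% overhead: 21.537 Mbps.
250 Mbps = 250.0 Mbps; 250.0 / 21.537 = 11.61 → 11 viewers.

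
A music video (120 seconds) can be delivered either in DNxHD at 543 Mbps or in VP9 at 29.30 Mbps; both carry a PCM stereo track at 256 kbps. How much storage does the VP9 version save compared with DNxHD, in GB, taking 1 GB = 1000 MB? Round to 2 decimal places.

Audio: 256 kbps = 0.256 Mbps.
DNxHD: 543.256 Mbps × 120 s = 65190.7 Mb = 8.149 GB.
VP9: 29.556 Mbps × 120 s = 3546.7 Mb = 0.443 GB.
Saving: 8.149 − 0.443 = 7.705 GB.

7.71 GB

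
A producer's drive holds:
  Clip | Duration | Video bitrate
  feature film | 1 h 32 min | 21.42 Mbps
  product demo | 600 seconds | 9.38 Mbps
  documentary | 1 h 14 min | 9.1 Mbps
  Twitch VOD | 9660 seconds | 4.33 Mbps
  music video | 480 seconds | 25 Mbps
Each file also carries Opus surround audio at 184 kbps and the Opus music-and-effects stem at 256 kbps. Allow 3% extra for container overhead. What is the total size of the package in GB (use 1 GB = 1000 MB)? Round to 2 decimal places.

Audio total: 184 + 256 = 440 kbps = 0.440 Mbps.
feature film: 21.860 Mbps × 5520 s × 1.03 = 124287.2 Mb
product demo: 9.820 Mbps × 600 s × 1.03 = 6068.8 Mb
documentary: 9.540 Mbps × 4440 s × 1.03 = 43628.3 Mb
Twitch VOD: 4.770 Mbps × 9660 s × 1.03 = 47460.5 Mb
music video: 25.440 Mbps × 480 s × 1.03 = 12577.5 Mb
Total: 234022.4 Mb = 29252.8 MB.
= 29.25 GB.

29.25 GB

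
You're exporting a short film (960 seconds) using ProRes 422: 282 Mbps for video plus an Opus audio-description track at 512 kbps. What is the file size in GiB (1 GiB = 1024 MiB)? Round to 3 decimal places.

31.573 GiB

Audio: 512 kbps = 0.512 Mbps.
Total bitrate: 282 + 0.512 = 282.512 Mbps.
Stream data: 282.512 Mbps × 960 s = 271211.5 Mb.
271,212 Mb = 33,901,440,000 bytes ÷ 1,073,741,824 = 31.57 GiB.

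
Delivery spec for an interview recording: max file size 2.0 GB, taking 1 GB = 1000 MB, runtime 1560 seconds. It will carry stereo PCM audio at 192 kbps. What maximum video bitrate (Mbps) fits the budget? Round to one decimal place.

Budget: 2.0 GB = 16000.0 Mb.
Total bitrate budget: 16000.0 Mb / 1560 s = 10.256 Mbps.
Audio: 192 kbps = 0.192 Mbps.
Video: 10.256 − 0.192 = 10.064 Mbps.

10.1 Mbps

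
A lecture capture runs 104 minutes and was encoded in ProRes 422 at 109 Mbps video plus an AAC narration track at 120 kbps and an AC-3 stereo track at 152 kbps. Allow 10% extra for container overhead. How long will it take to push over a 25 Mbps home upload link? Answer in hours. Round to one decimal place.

104 min = 6240 s
Audio total: 120 + 152 = 272 kbps = 0.272 Mbps.
Total bitrate: 109.272 Mbps.
File: 109.272 Mbps × 6240 s = 681857.3 Mb.
With 10% container overhead: ×1.10. → 750043.0 Mb.
At 25 Mbps: 750043.0 / 25 = 30001.7 s ≈ 8.33 hours.

8.3 hours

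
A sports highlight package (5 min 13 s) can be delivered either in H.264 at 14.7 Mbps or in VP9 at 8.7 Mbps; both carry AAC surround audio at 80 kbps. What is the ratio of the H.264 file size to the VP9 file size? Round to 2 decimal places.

5 min 13 s = 313 s
Audio: 80 kbps = 0.080 Mbps.
H.264: 14.780 Mbps × 313 s = 4626.1 Mb = 0.578 GB.
VP9: 8.780 Mbps × 313 s = 2748.1 Mb = 0.344 GB.
Ratio: 0.578 / 0.344 = 1.683.

1.68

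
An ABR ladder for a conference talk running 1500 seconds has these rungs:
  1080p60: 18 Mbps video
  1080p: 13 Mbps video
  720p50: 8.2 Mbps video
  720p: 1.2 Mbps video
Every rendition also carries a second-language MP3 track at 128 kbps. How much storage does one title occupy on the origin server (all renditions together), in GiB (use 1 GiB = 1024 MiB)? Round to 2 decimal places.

Audio: 128 kbps = 0.128 Mbps.
Sum of rendition bitrates: (18+0.128) + (13+0.128) + (8.2+0.128) + (1.2+0.128) = 40.912 Mbps.
× 1500 s = 61,368 Mb = 7,671 MB = 7.144 GiB.

7.14 GiB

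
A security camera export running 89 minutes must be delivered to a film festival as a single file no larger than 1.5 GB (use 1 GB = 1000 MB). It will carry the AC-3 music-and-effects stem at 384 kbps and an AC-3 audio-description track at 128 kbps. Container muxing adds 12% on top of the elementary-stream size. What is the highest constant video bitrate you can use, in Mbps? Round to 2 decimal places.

Budget: 1.5 GB = 12000.0 Mb.
Stream payload after overhead: 12000.0 / 1.12 = 10714.3 Mb.
89 min = 5340 s
Total bitrate budget: 10714.3 Mb / 5340 s = 2.006 Mbps.
Audio total: 384 + 128 = 512 kbps = 0.512 Mbps.
Video: 2.006 − 0.512 = 1.494 Mbps.

1.49 Mbps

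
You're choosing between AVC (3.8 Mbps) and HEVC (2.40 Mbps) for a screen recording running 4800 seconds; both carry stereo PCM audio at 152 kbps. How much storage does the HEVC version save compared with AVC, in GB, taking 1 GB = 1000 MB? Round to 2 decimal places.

Audio: 152 kbps = 0.152 Mbps.
AVC: 3.952 Mbps × 4800 s = 18969.6 Mb = 2.371 GB.
HEVC: 2.552 Mbps × 4800 s = 12249.6 Mb = 1.531 GB.
Saving: 2.371 − 1.531 = 0.840 GB.

0.84 GB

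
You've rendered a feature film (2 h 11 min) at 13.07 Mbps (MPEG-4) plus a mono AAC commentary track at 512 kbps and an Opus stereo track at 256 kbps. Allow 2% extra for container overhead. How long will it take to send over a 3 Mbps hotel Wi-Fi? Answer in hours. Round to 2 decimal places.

2 h 11 min = 131 min = 7860 s
Audio total: 512 + 256 = 768 kbps = 0.768 Mbps.
Total bitrate: 13.838 Mbps.
File: 13.838 Mbps × 7860 s = 108766.7 Mb.
With 2% container overhead: ×1.02. → 110942.0 Mb.
At 3 Mbps: 110942.0 / 3 = 36980.7 s ≈ 10.3 hours.

10.27 hours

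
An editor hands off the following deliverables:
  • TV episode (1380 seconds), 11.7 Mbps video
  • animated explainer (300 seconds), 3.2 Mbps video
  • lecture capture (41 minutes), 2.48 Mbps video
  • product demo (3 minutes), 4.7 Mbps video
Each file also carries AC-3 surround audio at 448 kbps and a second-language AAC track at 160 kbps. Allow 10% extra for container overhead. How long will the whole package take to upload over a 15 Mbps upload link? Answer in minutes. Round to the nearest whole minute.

33 minutes

Audio total: 448 + 160 = 608 kbps = 0.608 Mbps.
TV episode: 12.308 Mbps × 1380 s × 1.10 = 18683.5 Mb
animated explainer: 3.808 Mbps × 300 s × 1.10 = 1256.6 Mb
lecture capture: 3.088 Mbps × 2460 s × 1.10 = 8356.1 Mb
product demo: 5.308 Mbps × 180 s × 1.10 = 1051.0 Mb
Total: 29347.3 Mb = 3668.4 MB.
At 15 Mbps: 29347.3 / 15 = 1956 s ≈ 32.6 minutes.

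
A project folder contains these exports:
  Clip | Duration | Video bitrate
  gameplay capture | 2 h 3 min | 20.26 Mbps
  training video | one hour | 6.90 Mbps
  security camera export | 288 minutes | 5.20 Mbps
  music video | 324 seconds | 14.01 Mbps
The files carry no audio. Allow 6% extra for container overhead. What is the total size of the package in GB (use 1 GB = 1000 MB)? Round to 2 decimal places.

35.61 GB

gameplay capture: 20.260 Mbps × 7380 s × 1.06 = 158489.9 Mb
training video: 6.900 Mbps × 3600 s × 1.06 = 26330.4 Mb
security camera export: 5.200 Mbps × 17280 s × 1.06 = 95247.4 Mb
music video: 14.010 Mbps × 324 s × 1.06 = 4811.6 Mb
Total: 284879.3 Mb = 35609.9 MB.
= 35.61 GB.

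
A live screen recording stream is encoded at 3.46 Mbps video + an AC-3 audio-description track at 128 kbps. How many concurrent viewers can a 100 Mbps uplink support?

Audio: 128 kbps = 0.128 Mbps.
Per-viewer media rate: 3.588 Mbps.
100 Mbps = 100.0 Mbps; 100.0 / 3.588 = 27.87 → 27 viewers.

27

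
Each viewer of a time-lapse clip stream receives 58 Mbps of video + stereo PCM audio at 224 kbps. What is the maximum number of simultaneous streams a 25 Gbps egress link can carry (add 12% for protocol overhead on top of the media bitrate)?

383

Audio: 224 kbps = 0.224 Mbps.
Per-viewer media rate: 58.224 Mbps.
On the wire with 12% overhead: 65.211 Mbps.
25 Gbps = 25,000 Mbps; 25,000 / 65.211 = 383.37 → 383 viewers.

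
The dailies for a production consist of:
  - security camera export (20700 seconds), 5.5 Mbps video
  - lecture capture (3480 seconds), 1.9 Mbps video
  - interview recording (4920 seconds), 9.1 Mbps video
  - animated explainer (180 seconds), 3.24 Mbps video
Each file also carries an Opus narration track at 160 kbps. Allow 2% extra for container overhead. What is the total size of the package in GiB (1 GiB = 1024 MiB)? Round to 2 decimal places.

Audio: 160 kbps = 0.160 Mbps.
security camera export: 5.660 Mbps × 20700 s × 1.02 = 119505.2 Mb
lecture capture: 2.060 Mbps × 3480 s × 1.02 = 7312.2 Mb
interview recording: 9.260 Mbps × 4920 s × 1.02 = 46470.4 Mb
animated explainer: 3.400 Mbps × 180 s × 1.02 = 624.2 Mb
Total: 173912.0 Mb = 21739.0 MB.
= 20.25 GiB.

20.25 GiB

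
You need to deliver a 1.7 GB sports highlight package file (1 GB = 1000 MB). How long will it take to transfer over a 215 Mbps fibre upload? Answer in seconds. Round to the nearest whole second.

63 seconds

File: 1.7 GB = 13600.0 Mb.
At 215 Mbps: 13600.0 / 215 = 63.3 s ≈ 63.3 seconds.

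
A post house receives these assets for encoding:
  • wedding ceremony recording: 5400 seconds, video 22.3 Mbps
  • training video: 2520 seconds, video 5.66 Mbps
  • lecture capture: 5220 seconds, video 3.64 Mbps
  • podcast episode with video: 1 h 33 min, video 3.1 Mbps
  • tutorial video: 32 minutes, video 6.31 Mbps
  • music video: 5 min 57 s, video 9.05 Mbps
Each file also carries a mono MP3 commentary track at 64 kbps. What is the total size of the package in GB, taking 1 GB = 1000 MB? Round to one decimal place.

Audio: 64 kbps = 0.064 Mbps.
wedding ceremony recording: 22.364 Mbps × 5400 s = 120765.6 Mb
training video: 5.724 Mbps × 2520 s = 14424.5 Mb
lecture capture: 3.704 Mbps × 5220 s = 19334.9 Mb
podcast episode with video: 3.164 Mbps × 5580 s = 17655.1 Mb
tutorial video: 6.374 Mbps × 1920 s = 12238.1 Mb
music video: 9.114 Mbps × 357 s = 3253.7 Mb
Total: 187671.9 Mb = 23459.0 MB.
= 23.46 GB.

23.5 GB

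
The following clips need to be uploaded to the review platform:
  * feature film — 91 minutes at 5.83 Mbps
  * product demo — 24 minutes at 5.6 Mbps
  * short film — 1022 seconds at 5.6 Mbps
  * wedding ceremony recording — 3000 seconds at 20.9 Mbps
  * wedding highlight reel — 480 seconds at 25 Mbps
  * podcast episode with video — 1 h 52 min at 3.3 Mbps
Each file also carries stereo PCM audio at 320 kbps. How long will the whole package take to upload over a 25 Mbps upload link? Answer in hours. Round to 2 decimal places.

Audio: 320 kbps = 0.320 Mbps.
feature film: 6.150 Mbps × 5460 s = 33579.0 Mb
product demo: 5.920 Mbps × 1440 s = 8524.8 Mb
short film: 5.920 Mbps × 1022 s = 6050.2 Mb
wedding ceremony recording: 21.220 Mbps × 3000 s = 63660.0 Mb
wedding highlight reel: 25.320 Mbps × 480 s = 12153.6 Mb
podcast episode with video: 3.620 Mbps × 6720 s = 24326.4 Mb
Total: 148294.0 Mb = 18536.8 MB.
At 25 Mbps: 148294.0 / 25 = 5932 s ≈ 1.65 hours.

1.65 hours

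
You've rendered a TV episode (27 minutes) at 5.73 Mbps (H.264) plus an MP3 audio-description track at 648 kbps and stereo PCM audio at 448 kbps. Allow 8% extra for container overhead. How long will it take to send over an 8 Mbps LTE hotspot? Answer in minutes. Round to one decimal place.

27 min = 1620 s
Audio total: 648 + 448 = 1096 kbps = 1.096 Mbps.
Total bitrate: 6.826 Mbps.
File: 6.826 Mbps × 1620 s = 11058.1 Mb.
With 8% container overhead: ×1.08. → 11942.8 Mb.
At 8 Mbps: 11942.8 / 8 = 1492.8 s ≈ 24.9 minutes.

24.9 minutes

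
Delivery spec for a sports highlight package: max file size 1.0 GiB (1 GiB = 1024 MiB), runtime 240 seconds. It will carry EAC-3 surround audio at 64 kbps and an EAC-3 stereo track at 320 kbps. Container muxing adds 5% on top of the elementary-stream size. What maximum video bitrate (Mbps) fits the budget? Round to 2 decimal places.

Budget: 1.0 GiB = 8589.9 Mb.
Stream payload after overhead: 8589.9 / 1.05 = 8180.9 Mb.
Total bitrate budget: 8180.9 Mb / 240 s = 34.087 Mbps.
Audio total: 64 + 320 = 384 kbps = 0.384 Mbps.
Video: 34.087 − 0.384 = 33.703 Mbps.

33.70 Mbps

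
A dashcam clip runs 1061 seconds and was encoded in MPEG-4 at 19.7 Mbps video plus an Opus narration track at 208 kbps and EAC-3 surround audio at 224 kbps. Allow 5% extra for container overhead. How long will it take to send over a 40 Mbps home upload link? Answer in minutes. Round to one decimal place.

Audio total: 208 + 224 = 432 kbps = 0.432 Mbps.
Total bitrate: 20.132 Mbps.
File: 20.132 Mbps × 1061 s = 21360.1 Mb.
With 5% container overhead: ×1.05. → 22428.1 Mb.
At 40 Mbps: 22428.1 / 40 = 560.7 s ≈ 9.35 minutes.

9.3 minutes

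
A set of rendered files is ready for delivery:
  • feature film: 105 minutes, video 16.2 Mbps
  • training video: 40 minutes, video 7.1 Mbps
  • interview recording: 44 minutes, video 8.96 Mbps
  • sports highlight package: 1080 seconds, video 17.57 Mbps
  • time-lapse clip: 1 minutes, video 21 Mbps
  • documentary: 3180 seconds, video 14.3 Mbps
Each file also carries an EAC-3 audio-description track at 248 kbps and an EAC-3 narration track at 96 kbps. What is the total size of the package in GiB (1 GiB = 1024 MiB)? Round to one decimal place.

24.9 GiB

Audio total: 248 + 96 = 344 kbps = 0.344 Mbps.
feature film: 16.544 Mbps × 6300 s = 104227.2 Mb
training video: 7.444 Mbps × 2400 s = 17865.6 Mb
interview recording: 9.304 Mbps × 2640 s = 24562.6 Mb
sports highlight package: 17.914 Mbps × 1080 s = 19347.1 Mb
time-lapse clip: 21.344 Mbps × 60 s = 1280.6 Mb
documentary: 14.644 Mbps × 3180 s = 46567.9 Mb
Total: 213851.0 Mb = 26731.4 MB.
= 24.90 GiB.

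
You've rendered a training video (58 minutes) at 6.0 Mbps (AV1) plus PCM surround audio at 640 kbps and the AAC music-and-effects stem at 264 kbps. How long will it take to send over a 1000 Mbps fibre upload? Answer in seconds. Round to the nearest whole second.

24 seconds

58 min = 3480 s
Audio total: 640 + 264 = 904 kbps = 0.904 Mbps.
Total bitrate: 6.904 Mbps.
File: 6.904 Mbps × 3480 s = 24025.9 Mb.
At 1000 Mbps: 24025.9 / 1000 = 24.0 s ≈ 24 seconds.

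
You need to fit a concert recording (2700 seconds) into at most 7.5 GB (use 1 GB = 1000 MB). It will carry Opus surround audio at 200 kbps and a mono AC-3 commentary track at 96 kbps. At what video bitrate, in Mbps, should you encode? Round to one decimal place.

Budget: 7.5 GB = 60000.0 Mb.
Total bitrate budget: 60000.0 Mb / 2700 s = 22.222 Mbps.
Audio total: 200 + 96 = 296 kbps = 0.296 Mbps.
Video: 22.222 − 0.296 = 21.926 Mbps.

21.9 Mbps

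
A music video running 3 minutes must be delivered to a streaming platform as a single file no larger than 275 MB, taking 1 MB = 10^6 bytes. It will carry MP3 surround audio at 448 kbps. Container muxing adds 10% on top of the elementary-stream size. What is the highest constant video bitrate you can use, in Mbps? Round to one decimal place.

Budget: 275 MB = 2200.0 Mb.
Stream payload after overhead: 2200.0 / 1.10 = 2000.0 Mb.
3 min = 180 s
Total bitrate budget: 2000.0 Mb / 180 s = 11.111 Mbps.
Audio: 448 kbps = 0.448 Mbps.
Video: 11.111 − 0.448 = 10.663 Mbps.

10.7 Mbps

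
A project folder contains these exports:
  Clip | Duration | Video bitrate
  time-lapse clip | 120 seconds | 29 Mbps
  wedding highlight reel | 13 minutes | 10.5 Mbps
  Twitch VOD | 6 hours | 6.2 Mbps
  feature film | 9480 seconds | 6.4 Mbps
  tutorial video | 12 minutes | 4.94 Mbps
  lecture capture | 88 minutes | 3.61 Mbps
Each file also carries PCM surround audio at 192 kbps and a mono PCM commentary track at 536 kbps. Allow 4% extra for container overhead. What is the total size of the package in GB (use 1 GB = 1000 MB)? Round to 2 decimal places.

Audio total: 192 + 536 = 728 kbps = 0.728 Mbps.
time-lapse clip: 29.728 Mbps × 120 s × 1.04 = 3710.1 Mb
wedding highlight reel: 11.228 Mbps × 780 s × 1.04 = 9108.2 Mb
Twitch VOD: 6.928 Mbps × 21600 s × 1.04 = 155630.6 Mb
feature film: 7.128 Mbps × 9480 s × 1.04 = 70276.4 Mb
tutorial video: 5.668 Mbps × 720 s × 1.04 = 4244.2 Mb
lecture capture: 4.338 Mbps × 5280 s × 1.04 = 23820.8 Mb
Total: 266790.2 Mb = 33348.8 MB.
= 33.35 GB.

33.35 GB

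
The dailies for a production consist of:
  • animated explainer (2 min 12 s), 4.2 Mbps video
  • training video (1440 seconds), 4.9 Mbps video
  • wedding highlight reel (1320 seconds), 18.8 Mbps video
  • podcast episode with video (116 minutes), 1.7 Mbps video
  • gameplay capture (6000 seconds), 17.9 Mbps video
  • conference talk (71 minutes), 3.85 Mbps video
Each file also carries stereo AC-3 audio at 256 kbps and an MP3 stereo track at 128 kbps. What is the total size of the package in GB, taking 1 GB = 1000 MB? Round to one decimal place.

22.0 GB

Audio total: 256 + 128 = 384 kbps = 0.384 Mbps.
animated explainer: 4.584 Mbps × 132 s = 605.1 Mb
training video: 5.284 Mbps × 1440 s = 7609.0 Mb
wedding highlight reel: 19.184 Mbps × 1320 s = 25322.9 Mb
podcast episode with video: 2.084 Mbps × 6960 s = 14504.6 Mb
gameplay capture: 18.284 Mbps × 6000 s = 109704.0 Mb
conference talk: 4.234 Mbps × 4260 s = 18036.8 Mb
Total: 175782.4 Mb = 21972.8 MB.
= 21.97 GB.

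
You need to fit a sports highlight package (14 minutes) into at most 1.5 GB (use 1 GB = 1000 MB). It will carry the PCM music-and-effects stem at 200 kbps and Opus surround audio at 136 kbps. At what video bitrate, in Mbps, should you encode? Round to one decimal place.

13.9 Mbps

Budget: 1.5 GB = 12000.0 Mb.
14 min = 840 s
Total bitrate budget: 12000.0 Mb / 840 s = 14.286 Mbps.
Audio total: 200 + 136 = 336 kbps = 0.336 Mbps.
Video: 14.286 − 0.336 = 13.950 Mbps.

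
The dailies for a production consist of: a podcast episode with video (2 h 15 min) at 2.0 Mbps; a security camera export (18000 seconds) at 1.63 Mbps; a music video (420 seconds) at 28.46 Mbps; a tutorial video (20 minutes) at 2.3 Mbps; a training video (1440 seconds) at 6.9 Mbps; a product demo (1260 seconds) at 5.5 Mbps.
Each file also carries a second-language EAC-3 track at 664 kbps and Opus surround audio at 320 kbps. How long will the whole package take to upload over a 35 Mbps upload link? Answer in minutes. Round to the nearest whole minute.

51 minutes

Audio total: 664 + 320 = 984 kbps = 0.984 Mbps.
podcast episode with video: 2.984 Mbps × 8100 s = 24170.4 Mb
security camera export: 2.614 Mbps × 18000 s = 47052.0 Mb
music video: 29.444 Mbps × 420 s = 12366.5 Mb
tutorial video: 3.284 Mbps × 1200 s = 3940.8 Mb
training video: 7.884 Mbps × 1440 s = 11353.0 Mb
product demo: 6.484 Mbps × 1260 s = 8169.8 Mb
Total: 107052.5 Mb = 13381.6 MB.
At 35 Mbps: 107052.5 / 35 = 3059 s ≈ 51 minutes.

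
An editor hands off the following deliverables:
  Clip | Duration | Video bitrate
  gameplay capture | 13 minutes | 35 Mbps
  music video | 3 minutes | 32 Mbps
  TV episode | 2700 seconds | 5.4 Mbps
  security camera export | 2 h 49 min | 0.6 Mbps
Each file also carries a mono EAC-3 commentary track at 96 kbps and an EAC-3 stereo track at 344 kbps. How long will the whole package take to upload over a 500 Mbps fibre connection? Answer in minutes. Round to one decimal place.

2.0 minutes

Audio total: 96 + 344 = 440 kbps = 0.440 Mbps.
gameplay capture: 35.440 Mbps × 780 s = 27643.2 Mb
music video: 32.440 Mbps × 180 s = 5839.2 Mb
TV episode: 5.840 Mbps × 2700 s = 15768.0 Mb
security camera export: 1.040 Mbps × 10140 s = 10545.6 Mb
Total: 59796.0 Mb = 7474.5 MB.
At 500 Mbps: 59796.0 / 500 = 120 s ≈ 1.99 minutes.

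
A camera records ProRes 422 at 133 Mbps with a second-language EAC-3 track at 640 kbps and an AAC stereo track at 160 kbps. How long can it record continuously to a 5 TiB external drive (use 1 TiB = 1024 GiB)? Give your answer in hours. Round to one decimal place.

Audio total: 640 + 160 = 800 kbps = 0.800 Mbps.
Total bitrate: 133 + 0.800 = 133.800 Mbps.
Capacity: 5 TiB = 43,980,465 Mb.
Recording time: 43,980,465 / 133.800 = 328,703 s ≈ 91.3 hours.

91.3 hours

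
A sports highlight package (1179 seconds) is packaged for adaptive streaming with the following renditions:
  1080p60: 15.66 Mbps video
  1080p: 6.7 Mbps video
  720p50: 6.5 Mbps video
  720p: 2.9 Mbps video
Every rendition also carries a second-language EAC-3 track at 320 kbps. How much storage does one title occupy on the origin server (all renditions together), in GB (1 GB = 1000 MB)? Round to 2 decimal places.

4.87 GB

Audio: 320 kbps = 0.320 Mbps.
Sum of rendition bitrates: (15.66+0.320) + (6.7+0.320) + (6.5+0.320) + (2.9+0.320) = 33.040 Mbps.
× 1179 s = 38,954 Mb = 4,869 MB = 4.869 GB.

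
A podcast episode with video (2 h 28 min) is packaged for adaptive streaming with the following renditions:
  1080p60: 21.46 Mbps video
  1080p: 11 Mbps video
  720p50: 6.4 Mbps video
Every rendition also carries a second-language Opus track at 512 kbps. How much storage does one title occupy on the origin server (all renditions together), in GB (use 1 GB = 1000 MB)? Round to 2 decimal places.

44.84 GB

2 h 28 min = 148 min = 8880 s
Audio: 512 kbps = 0.512 Mbps.
Sum of rendition bitrates: (21.46+0.512) + (11+0.512) + (6.4+0.512) = 40.396 Mbps.
× 8880 s = 358,716 Mb = 44,840 MB = 44.84 GB.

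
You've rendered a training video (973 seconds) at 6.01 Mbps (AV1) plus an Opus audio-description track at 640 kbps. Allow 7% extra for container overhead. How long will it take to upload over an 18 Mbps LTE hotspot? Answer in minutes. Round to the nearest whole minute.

Audio: 640 kbps = 0.640 Mbps.
Total bitrate: 6.650 Mbps.
File: 6.650 Mbps × 973 s = 6470.4 Mb.
With 7% container overhead: ×1.07. → 6923.4 Mb.
At 18 Mbps: 6923.4 / 18 = 384.6 s ≈ 6.41 minutes.

6 minutes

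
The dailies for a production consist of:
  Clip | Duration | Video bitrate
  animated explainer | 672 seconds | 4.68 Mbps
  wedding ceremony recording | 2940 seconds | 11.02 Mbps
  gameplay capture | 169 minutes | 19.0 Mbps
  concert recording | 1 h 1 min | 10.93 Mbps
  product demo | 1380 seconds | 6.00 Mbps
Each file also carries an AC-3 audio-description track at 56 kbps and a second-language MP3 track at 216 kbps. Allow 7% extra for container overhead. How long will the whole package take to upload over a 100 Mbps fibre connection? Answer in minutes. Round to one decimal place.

Audio total: 56 + 216 = 272 kbps = 0.272 Mbps.
animated explainer: 4.952 Mbps × 672 s × 1.07 = 3560.7 Mb
wedding ceremony recording: 11.292 Mbps × 2940 s × 1.07 = 35522.4 Mb
gameplay capture: 19.272 Mbps × 10140 s × 1.07 = 209097.3 Mb
concert recording: 11.202 Mbps × 3660 s × 1.07 = 43869.3 Mb
product demo: 6.272 Mbps × 1380 s × 1.07 = 9261.2 Mb
Total: 301310.9 Mb = 37663.9 MB.
At 100 Mbps: 301310.9 / 100 = 3013 s ≈ 50.2 minutes.

50.2 minutes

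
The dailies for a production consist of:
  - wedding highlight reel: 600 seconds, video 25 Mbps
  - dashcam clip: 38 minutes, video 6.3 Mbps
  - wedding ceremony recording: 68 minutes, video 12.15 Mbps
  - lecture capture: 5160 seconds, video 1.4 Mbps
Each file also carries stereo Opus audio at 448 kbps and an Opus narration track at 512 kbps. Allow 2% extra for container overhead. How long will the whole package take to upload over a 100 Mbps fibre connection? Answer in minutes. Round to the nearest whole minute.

Audio total: 448 + 512 = 960 kbps = 0.960 Mbps.
wedding highlight reel: 25.960 Mbps × 600 s × 1.02 = 15887.5 Mb
dashcam clip: 7.260 Mbps × 2280 s × 1.02 = 16883.9 Mb
wedding ceremony recording: 13.110 Mbps × 4080 s × 1.02 = 54558.6 Mb
lecture capture: 2.360 Mbps × 5160 s × 1.02 = 12421.2 Mb
Total: 99751.1 Mb = 12468.9 MB.
At 100 Mbps: 99751.1 / 100 = 998 s ≈ 16.6 minutes.

17 minutes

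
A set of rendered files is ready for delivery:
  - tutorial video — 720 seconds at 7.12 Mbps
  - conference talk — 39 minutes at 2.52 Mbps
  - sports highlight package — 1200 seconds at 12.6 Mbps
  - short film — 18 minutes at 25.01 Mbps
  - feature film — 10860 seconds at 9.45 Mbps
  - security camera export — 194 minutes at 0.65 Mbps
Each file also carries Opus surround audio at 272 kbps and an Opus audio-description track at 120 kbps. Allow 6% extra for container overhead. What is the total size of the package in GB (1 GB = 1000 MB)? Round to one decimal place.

Audio total: 272 + 120 = 392 kbps = 0.392 Mbps.
tutorial video: 7.512 Mbps × 720 s × 1.06 = 5733.2 Mb
conference talk: 2.912 Mbps × 2340 s × 1.06 = 7222.9 Mb
sports highlight package: 12.992 Mbps × 1200 s × 1.06 = 16525.8 Mb
short film: 25.402 Mbps × 1080 s × 1.06 = 29080.2 Mb
feature film: 9.842 Mbps × 10860 s × 1.06 = 113297.2 Mb
security camera export: 1.042 Mbps × 11640 s × 1.06 = 12856.6 Mb
Total: 184715.9 Mb = 23089.5 MB.
= 23.09 GB.

23.1 GB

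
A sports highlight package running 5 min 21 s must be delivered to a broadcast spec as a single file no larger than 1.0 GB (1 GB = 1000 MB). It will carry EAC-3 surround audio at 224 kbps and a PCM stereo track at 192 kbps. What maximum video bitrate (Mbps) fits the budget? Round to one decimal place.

Budget: 1.0 GB = 8000.0 Mb.
5 min 21 s = 321 s
Total bitrate budget: 8000.0 Mb / 321 s = 24.922 Mbps.
Audio total: 224 + 192 = 416 kbps = 0.416 Mbps.
Video: 24.922 − 0.416 = 24.506 Mbps.

24.5 Mbps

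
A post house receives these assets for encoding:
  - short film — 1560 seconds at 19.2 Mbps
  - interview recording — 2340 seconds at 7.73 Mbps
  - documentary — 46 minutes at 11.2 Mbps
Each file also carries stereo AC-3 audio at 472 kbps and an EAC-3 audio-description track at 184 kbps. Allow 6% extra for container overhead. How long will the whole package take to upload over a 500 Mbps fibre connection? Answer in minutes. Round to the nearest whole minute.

Audio total: 472 + 184 = 656 kbps = 0.656 Mbps.
short film: 19.856 Mbps × 1560 s × 1.06 = 32833.9 Mb
interview recording: 8.386 Mbps × 2340 s × 1.06 = 20800.6 Mb
documentary: 11.856 Mbps × 2760 s × 1.06 = 34685.9 Mb
Total: 88320.4 Mb = 11040.1 MB.
At 500 Mbps: 88320.4 / 500 = 177 s ≈ 2.94 minutes.

3 minutes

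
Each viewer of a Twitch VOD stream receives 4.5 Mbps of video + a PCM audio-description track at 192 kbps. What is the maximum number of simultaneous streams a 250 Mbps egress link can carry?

Audio: 192 kbps = 0.192 Mbps.
Per-viewer media rate: 4.692 Mbps.
250 Mbps = 250.0 Mbps; 250.0 / 4.692 = 53.28 → 53 viewers.

53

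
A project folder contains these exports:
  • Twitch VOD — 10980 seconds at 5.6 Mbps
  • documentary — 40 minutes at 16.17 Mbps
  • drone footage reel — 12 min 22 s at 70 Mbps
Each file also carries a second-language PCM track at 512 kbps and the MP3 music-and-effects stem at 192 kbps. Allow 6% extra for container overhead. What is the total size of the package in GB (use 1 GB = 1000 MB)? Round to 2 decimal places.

21.49 GB

Audio total: 512 + 192 = 704 kbps = 0.704 Mbps.
Twitch VOD: 6.304 Mbps × 10980 s × 1.06 = 73371.0 Mb
documentary: 16.874 Mbps × 2400 s × 1.06 = 42927.5 Mb
drone footage reel: 70.704 Mbps × 742 s × 1.06 = 55610.1 Mb
Total: 171908.6 Mb = 21488.6 MB.
= 21.49 GB.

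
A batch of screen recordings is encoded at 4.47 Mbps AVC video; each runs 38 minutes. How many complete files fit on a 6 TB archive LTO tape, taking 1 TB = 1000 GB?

4709

38 min = 2280 s
Per item: 4.470 Mbps × 2280 s = 10,192 Mb = 1,274 MB.
Capacity: 6 TB = 48,000,000 Mb; 4709.76 items → 4709 complete.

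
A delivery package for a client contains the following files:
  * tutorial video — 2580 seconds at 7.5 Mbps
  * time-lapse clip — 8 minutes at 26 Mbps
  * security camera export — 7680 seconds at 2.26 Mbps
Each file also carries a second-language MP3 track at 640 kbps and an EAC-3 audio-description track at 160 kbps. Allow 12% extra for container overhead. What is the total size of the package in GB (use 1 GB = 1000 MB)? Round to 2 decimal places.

Audio total: 640 + 160 = 800 kbps = 0.800 Mbps.
tutorial video: 8.300 Mbps × 2580 s × 1.12 = 23983.7 Mb
time-lapse clip: 26.800 Mbps × 480 s × 1.12 = 14407.7 Mb
security camera export: 3.060 Mbps × 7680 s × 1.12 = 26320.9 Mb
Total: 64712.3 Mb = 8089.0 MB.
= 8.089 GB.

8.09 GB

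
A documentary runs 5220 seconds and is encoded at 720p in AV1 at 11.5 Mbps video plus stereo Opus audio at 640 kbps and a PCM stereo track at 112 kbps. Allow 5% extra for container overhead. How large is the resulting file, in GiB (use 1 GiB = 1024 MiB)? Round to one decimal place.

7.8 GiB

Audio total: 640 + 112 = 752 kbps = 0.752 Mbps.
Total bitrate: 11.5 + 0.752 = 12.252 Mbps.
Stream data: 12.252 Mbps × 5220 s = 63955.4 Mb.
With 5% container overhead: ×1.05.
67,153 Mb = 8,394,151,500 bytes ÷ 1,073,741,824 = 7.818 GiB.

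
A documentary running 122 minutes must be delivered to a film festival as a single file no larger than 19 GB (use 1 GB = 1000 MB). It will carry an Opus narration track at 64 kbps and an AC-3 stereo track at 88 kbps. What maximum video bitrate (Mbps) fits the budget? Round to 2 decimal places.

20.61 Mbps

Budget: 19 GB = 152000.0 Mb.
122 min = 7320 s
Total bitrate budget: 152000.0 Mb / 7320 s = 20.765 Mbps.
Audio total: 64 + 88 = 152 kbps = 0.152 Mbps.
Video: 20.765 − 0.152 = 20.613 Mbps.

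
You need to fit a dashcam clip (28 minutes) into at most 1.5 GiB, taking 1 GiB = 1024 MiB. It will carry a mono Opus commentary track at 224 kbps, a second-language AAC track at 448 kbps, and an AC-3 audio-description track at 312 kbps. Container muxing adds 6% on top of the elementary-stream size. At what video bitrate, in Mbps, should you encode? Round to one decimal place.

Budget: 1.5 GiB = 12884.9 Mb.
Stream payload after overhead: 12884.9 / 1.06 = 12155.6 Mb.
28 min = 1680 s
Total bitrate budget: 12155.6 Mb / 1680 s = 7.235 Mbps.
Audio total: 224 + 448 + 312 = 984 kbps = 0.984 Mbps.
Video: 7.235 − 0.984 = 6.251 Mbps.

6.3 Mbps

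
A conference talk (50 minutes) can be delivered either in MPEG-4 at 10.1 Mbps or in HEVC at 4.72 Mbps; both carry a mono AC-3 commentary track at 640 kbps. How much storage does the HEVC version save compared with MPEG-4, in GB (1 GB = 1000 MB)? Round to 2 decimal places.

50 min = 3000 s
Audio: 640 kbps = 0.640 Mbps.
MPEG-4: 10.740 Mbps × 3000 s = 32220.0 Mb = 4.027 GB.
HEVC: 5.360 Mbps × 3000 s = 16080.0 Mb = 2.010 GB.
Saving: 4.027 − 2.010 = 2.018 GB.

2.02 GB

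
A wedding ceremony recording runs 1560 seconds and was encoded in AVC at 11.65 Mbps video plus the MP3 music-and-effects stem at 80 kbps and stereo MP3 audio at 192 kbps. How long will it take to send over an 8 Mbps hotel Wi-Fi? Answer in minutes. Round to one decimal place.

38.7 minutes

Audio total: 80 + 192 = 272 kbps = 0.272 Mbps.
Total bitrate: 11.922 Mbps.
File: 11.922 Mbps × 1560 s = 18598.3 Mb.
At 8 Mbps: 18598.3 / 8 = 2324.8 s ≈ 38.7 minutes.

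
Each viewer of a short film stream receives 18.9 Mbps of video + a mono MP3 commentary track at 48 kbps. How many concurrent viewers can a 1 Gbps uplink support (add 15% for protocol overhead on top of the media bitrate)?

45

Audio: 48 kbps = 0.048 Mbps.
Per-viewer media rate: 18.948 Mbps.
On the wire with 15% overhead: 21.790 Mbps.
1 Gbps = 1,000 Mbps; 1,000 / 21.790 = 45.89 → 45 viewers.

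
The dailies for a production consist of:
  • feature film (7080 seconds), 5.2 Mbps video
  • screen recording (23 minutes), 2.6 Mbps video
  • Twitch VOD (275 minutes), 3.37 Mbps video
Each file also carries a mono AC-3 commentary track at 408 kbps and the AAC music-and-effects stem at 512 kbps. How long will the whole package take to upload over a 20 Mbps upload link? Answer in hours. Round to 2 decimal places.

Audio total: 408 + 512 = 920 kbps = 0.920 Mbps.
feature film: 6.120 Mbps × 7080 s = 43329.6 Mb
screen recording: 3.520 Mbps × 1380 s = 4857.6 Mb
Twitch VOD: 4.290 Mbps × 16500 s = 70785.0 Mb
Total: 118972.2 Mb = 14871.5 MB.
At 20 Mbps: 118972.2 / 20 = 5949 s ≈ 1.65 hours.

1.65 hours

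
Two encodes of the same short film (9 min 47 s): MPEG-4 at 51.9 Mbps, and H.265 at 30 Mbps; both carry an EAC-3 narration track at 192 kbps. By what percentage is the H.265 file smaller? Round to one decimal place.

9 min 47 s = 587 s
Audio: 192 kbps = 0.192 Mbps.
MPEG-4: 52.092 Mbps × 587 s = 30578.0 Mb = 3.560 GiB.
H.265: 30.192 Mbps × 587 s = 17722.7 Mb = 2.063 GiB.
Reduction: (1 − 2.063/3.560) × 100 = 42.04%.

42.0%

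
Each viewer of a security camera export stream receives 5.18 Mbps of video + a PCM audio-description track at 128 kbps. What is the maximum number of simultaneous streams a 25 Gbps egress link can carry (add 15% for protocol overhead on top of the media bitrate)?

4095

Audio: 128 kbps = 0.128 Mbps.
Per-viewer media rate: 5.308 Mbps.
On the wire with 15% overhead: 6.104 Mbps.
25 Gbps = 25,000 Mbps; 25,000 / 6.104 = 4095.54 → 4095 viewers.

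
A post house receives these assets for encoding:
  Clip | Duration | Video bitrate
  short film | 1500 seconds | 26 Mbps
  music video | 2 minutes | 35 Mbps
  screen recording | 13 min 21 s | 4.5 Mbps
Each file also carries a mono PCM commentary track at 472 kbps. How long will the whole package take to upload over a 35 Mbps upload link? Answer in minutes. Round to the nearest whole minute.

23 minutes

Audio: 472 kbps = 0.472 Mbps.
short film: 26.472 Mbps × 1500 s = 39708.0 Mb
music video: 35.472 Mbps × 120 s = 4256.6 Mb
screen recording: 4.972 Mbps × 801 s = 3982.6 Mb
Total: 47947.2 Mb = 5993.4 MB.
At 35 Mbps: 47947.2 / 35 = 1370 s ≈ 22.8 minutes.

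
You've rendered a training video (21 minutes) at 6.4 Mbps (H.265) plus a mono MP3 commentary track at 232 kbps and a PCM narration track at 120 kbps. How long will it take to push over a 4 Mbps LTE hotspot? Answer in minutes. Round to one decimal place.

21 min = 1260 s
Audio total: 232 + 120 = 352 kbps = 0.352 Mbps.
Total bitrate: 6.752 Mbps.
File: 6.752 Mbps × 1260 s = 8507.5 Mb.
At 4 Mbps: 8507.5 / 4 = 2126.9 s ≈ 35.4 minutes.

35.4 minutes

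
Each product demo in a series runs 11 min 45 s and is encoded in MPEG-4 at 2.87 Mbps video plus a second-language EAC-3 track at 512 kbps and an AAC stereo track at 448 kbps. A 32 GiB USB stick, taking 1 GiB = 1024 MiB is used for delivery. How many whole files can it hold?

11 min 45 s = 705 s
Audio total: 512 + 448 = 960 kbps = 0.960 Mbps.
Total bitrate: 3.830 Mbps.
Per item: 3.830 Mbps × 705 s = 2,700 Mb = 337.5 MB.
Capacity: 32 GiB = 274,878 Mb; 101.80 items → 101 complete.

101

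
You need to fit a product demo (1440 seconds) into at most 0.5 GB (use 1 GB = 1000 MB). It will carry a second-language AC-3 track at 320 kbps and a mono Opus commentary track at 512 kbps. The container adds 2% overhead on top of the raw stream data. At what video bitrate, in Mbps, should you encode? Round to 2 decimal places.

Budget: 0.5 GB = 4000.0 Mb.
Stream payload after overhead: 4000.0 / 1.02 = 3921.6 Mb.
Total bitrate budget: 3921.6 Mb / 1440 s = 2.723 Mbps.
Audio total: 320 + 512 = 832 kbps = 0.832 Mbps.
Video: 2.723 − 0.832 = 1.891 Mbps.

1.89 Mbps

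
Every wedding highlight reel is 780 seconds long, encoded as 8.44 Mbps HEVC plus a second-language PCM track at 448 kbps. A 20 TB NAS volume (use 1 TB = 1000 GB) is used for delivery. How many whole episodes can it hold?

Audio: 448 kbps = 0.448 Mbps.
Total bitrate: 8.888 Mbps.
Per item: 8.888 Mbps × 780 s = 6,933 Mb = 866.6 MB.
Capacity: 20 TB = 160,000,000 Mb; 23079.23 items → 23079 complete.

23079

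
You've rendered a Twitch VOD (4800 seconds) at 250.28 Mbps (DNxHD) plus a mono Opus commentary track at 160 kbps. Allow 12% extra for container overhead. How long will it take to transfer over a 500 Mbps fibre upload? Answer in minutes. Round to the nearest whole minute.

Audio: 160 kbps = 0.160 Mbps.
Total bitrate: 250.440 Mbps.
File: 250.440 Mbps × 4800 s = 1202112.0 Mb.
With 12% container overhead: ×1.12. → 1346365.4 Mb.
At 500 Mbps: 1346365.4 / 500 = 2692.7 s ≈ 44.9 minutes.

45 minutes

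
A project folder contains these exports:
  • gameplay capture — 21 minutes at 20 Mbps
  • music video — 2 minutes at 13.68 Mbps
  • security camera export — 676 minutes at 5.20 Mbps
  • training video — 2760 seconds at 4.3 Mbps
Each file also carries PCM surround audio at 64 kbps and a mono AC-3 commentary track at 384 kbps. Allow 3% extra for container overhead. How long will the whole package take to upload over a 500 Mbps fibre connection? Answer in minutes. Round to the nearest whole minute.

Audio total: 64 + 384 = 448 kbps = 0.448 Mbps.
gameplay capture: 20.448 Mbps × 1260 s × 1.03 = 26537.4 Mb
music video: 14.128 Mbps × 120 s × 1.03 = 1746.2 Mb
security camera export: 5.648 Mbps × 40560 s × 1.03 = 235955.4 Mb
training video: 4.748 Mbps × 2760 s × 1.03 = 13497.6 Mb
Total: 277736.6 Mb = 34717.1 MB.
At 500 Mbps: 277736.6 / 500 = 555 s ≈ 9.26 minutes.

9 minutes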